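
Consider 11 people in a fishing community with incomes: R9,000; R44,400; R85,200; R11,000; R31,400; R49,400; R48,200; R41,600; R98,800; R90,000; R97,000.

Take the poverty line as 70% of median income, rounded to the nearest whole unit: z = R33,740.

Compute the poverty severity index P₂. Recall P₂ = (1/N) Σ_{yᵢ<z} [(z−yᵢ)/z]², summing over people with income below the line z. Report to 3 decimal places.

Below z: R9,000, R11,000, R31,400 (q = 3 of N = 11).
Gap ratios (z−y)/z: (33740−9000)/33740 = 0.7333; (33740−11000)/33740 = 0.6740; (33740−31400)/33740 = 0.0694.
Squared: 0.5377; 0.4542; 0.0048.
Sum = 0.996717; P₂ = 0.996717 / 11 = 0.091.

0.091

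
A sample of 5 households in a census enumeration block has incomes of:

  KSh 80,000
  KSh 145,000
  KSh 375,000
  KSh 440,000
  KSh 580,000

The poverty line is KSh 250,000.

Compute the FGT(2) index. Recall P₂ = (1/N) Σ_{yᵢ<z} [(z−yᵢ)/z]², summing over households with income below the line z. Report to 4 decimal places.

0.1278

Below the line: KSh 80,000, KSh 145,000 (q = 2 of N = 5).
Relative gaps: (250000−80000)/250000 = 0.6800; (250000−145000)/250000 = 0.4200.
Squared: 0.4624; 0.1764.
Sum = 0.638800; P₂ = 0.638800 / 5 = 0.1278.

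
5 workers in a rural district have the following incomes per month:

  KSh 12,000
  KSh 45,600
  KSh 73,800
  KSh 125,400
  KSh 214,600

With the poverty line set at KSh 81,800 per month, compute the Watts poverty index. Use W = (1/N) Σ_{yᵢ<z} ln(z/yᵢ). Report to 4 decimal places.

Poor units: KSh 12,000, KSh 45,600, KSh 73,800 (q = 3 of N = 5).
Log gaps: ln(81800/12000) = 1.9194; ln(81800/45600) = 0.5844; ln(81800/73800) = 0.1029.
W = 2.606659 / 5 = 0.5213.

0.5213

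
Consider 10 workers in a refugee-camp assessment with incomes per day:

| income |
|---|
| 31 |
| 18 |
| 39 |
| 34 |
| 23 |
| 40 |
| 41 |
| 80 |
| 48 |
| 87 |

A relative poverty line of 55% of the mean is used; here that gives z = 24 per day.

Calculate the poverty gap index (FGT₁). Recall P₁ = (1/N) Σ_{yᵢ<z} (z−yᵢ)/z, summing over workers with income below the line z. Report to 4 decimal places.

Incomes under z: 18, 23 (q = 2 of N = 10).
Relative gaps: (24−18)/24 = 0.2500; (24−23)/24 = 0.0417.
Σ = 0.291667. Dividing by the full population N = 10 gives P₁ = 0.0292.

0.0292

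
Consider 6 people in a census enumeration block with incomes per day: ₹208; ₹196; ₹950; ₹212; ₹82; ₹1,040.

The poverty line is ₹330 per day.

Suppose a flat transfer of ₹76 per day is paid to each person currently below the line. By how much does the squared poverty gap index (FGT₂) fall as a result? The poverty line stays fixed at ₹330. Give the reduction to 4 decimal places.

Before: below the line — ₹82, ₹196, ₹208, ₹212; squared poverty gap index (FGT₂) = 0.165699.
After the ₹76 transfer: below the line — ₹158, ₹272, ₹284, ₹288; squared poverty gap index (FGT₂) = 0.056364.
Reduction = 0.165699 − 0.056364 = 0.1093.

0.1093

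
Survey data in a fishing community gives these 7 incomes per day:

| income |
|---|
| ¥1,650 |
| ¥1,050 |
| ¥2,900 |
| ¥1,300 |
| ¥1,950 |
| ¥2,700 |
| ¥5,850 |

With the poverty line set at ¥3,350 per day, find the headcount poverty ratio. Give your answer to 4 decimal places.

6 of the 7 workers have income below ¥3,350.
H = 6/7 = 0.8571.

0.8571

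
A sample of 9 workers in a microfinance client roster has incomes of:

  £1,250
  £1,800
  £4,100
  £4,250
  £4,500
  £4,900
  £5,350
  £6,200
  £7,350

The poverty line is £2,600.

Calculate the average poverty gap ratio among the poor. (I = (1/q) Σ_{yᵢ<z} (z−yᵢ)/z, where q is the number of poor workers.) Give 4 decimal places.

Poor units: £1,250, £1,800 (q = 2 of N = 9).
Shortfall ratios (z−y)/z: 0.5192, 0.3077; sum = 0.826923.
I averages over the q = 2 poor units only: 0.826923 / 2 = 0.4135.

0.4135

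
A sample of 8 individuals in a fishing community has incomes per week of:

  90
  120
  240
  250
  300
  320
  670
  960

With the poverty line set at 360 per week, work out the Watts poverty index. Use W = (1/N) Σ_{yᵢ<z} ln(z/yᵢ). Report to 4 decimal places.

Poor units: 90, 120, 240, 250, 300, 320 (q = 6 of N = 8).
Log gaps: ln(360/90) = 1.3863; ln(360/120) = 1.0986; ln(360/240) = 0.4055; ln(360/250) = 0.3646; ln(360/300) = 0.1823; ln(360/320) = 0.1178.
W = 3.555119 / 8 = 0.4444.

0.4444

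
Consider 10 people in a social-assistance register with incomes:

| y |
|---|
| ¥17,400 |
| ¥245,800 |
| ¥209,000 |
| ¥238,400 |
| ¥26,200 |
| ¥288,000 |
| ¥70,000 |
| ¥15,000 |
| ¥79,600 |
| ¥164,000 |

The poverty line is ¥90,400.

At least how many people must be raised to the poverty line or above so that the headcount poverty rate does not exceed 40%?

5 of the 10 people are poor, so H = 5/10 = 0.500.
A headcount ratio of at most 40% allows at most ⌊0.40 × 10⌋ = 4 poor people.
So at least 5 − 4 = 1 must be lifted.

1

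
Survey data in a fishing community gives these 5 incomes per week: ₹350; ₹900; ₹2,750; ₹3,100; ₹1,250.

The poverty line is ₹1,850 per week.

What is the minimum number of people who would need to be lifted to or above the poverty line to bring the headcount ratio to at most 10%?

3 of the 5 people are poor, so H = 3/5 = 0.600.
A headcount ratio of at most 10% allows at most ⌊0.10 × 5⌋ = 0 poor people.
So at least 3 − 0 = 3 must be lifted.

3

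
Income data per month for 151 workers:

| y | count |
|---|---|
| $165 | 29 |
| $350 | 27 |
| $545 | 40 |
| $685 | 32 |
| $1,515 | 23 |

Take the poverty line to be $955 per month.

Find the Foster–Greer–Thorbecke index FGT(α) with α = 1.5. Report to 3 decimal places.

0.341

Below the line: 29×$165, 27×$350, 40×$545, 32×$685 (q = 128 of N = 151).
Normalized shortfalls: (955−165)/955 = 0.8272 (×29); (955−350)/955 = 0.6335 (×27); (955−545)/955 = 0.4293 (×40); (955−685)/955 = 0.2827 (×32).
Raised to α = 1.5: 0.75238 (×29); 0.50423 (×27); 0.28130 (×40); 0.15033 (×32).
Sum = 51.495655; FGT(1.5) = 51.495655 / 151 = 0.341.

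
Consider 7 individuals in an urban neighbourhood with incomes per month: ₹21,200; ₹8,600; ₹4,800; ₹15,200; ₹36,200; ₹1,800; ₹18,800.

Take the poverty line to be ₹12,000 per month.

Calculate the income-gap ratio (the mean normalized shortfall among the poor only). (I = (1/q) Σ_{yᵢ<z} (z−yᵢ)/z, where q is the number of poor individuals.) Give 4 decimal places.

Below the line: ₹1,800, ₹4,800, ₹8,600 (q = 3 of N = 7).
Relative gaps: 0.8500, 0.6000, 0.2833; sum = 1.733333.
The income-gap ratio divides by q (the poor only): 1.733333 / 3 = 0.5778.

0.5778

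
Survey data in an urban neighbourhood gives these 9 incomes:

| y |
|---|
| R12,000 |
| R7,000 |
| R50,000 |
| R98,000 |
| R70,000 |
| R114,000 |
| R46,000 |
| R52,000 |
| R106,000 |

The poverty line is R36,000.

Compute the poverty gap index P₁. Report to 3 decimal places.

Poor units: R7,000, R12,000 (q = 2 of N = 9).
Relative gaps: (36000−7000)/36000 = 0.8056; (36000−12000)/36000 = 0.6667.
Σ = 1.472222. Dividing by the full population N = 9 gives P₁ = 0.164.

0.164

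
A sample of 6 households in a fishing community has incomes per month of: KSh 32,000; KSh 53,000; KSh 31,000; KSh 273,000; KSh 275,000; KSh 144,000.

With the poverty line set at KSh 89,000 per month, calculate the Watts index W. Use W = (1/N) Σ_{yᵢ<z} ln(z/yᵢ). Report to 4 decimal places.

0.4326

Below the line: KSh 31,000, KSh 32,000, KSh 53,000 (q = 3 of N = 6).
Log shortfalls: ln(89000/31000) = 1.0546; ln(89000/32000) = 1.0229; ln(89000/53000) = 0.5183.
W = 2.595894 / 6 = 0.4326.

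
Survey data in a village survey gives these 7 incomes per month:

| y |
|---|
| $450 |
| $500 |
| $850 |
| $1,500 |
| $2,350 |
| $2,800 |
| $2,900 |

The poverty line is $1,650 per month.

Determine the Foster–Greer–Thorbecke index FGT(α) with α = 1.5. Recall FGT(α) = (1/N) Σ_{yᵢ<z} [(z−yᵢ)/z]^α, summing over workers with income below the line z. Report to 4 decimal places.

0.2239

Poor units: $450, $500, $850, $1,500 (q = 4 of N = 7).
Gap ratios (z−y)/z: (1650−450)/1650 = 0.7273; (1650−500)/1650 = 0.6970; (1650−850)/1650 = 0.4848; (1650−1500)/1650 = 0.0909.
Raised to α = 1.5: 0.62022; 0.58186; 0.33761; 0.02741.
Sum = 1.567099; FGT(1.5) = 1.567099 / 7 = 0.2239.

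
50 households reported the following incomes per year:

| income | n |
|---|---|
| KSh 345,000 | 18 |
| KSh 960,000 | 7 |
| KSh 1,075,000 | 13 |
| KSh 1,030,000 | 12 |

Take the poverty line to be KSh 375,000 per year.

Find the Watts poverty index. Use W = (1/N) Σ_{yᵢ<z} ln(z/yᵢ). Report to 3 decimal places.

0.030

Incomes under z: 18×KSh 345,000 (q = 18 of N = 50).
Log gaps: ln(375000/345000) = 0.0834 (×18).
W = 1.500869 / 50 = 0.030.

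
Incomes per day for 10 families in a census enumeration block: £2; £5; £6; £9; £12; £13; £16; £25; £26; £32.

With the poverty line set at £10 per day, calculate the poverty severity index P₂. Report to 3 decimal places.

Poor units: £2, £5, £6, £9 (q = 4 of N = 10).
Gap ratios (z−y)/z: (10−2)/10 = 0.8000; (10−5)/10 = 0.5000; (10−6)/10 = 0.4000; (10−9)/10 = 0.1000.
Squared: 0.6400; 0.2500; 0.1600; 0.0100.
Sum = 1.060000; P₂ = 1.060000 / 10 = 0.106.

0.106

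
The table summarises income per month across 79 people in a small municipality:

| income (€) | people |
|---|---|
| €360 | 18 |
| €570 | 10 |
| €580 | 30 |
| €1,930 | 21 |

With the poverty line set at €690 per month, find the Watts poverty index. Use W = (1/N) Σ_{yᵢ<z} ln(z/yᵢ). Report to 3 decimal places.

Below the line: 18×€360, 10×€570, 30×€580 (q = 58 of N = 79).
Log shortfalls: ln(690/360) = 0.6506 (×18); ln(690/570) = 0.1911 (×10); ln(690/580) = 0.1737 (×30).
W = 18.831033 / 79 = 0.238.

0.238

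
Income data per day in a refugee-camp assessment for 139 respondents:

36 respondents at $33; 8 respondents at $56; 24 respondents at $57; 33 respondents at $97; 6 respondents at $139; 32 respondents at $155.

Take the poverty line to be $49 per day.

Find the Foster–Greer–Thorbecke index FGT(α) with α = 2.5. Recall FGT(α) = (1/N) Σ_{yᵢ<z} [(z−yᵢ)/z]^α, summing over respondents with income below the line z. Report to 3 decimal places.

0.016

Incomes under z: 36×$33 (q = 36 of N = 139).
Normalized shortfalls: (49−33)/49 = 0.3265 (×36).
Raised to α = 2.5: 0.06093 (×36).
Sum = 2.193372; FGT(2.5) = 2.193372 / 139 = 0.016.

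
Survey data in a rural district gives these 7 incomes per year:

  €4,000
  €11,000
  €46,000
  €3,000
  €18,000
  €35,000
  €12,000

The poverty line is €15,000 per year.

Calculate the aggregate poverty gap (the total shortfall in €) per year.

Incomes under z: €3,000, €4,000, €11,000, €12,000 (q = 4 of N = 7).
Individual gaps: 15000−3000 = 12000; 15000−4000 = 11000; 15000−11000 = 4000; 15000−12000 = 3000.
Aggregate gap = €30,000.

€30,000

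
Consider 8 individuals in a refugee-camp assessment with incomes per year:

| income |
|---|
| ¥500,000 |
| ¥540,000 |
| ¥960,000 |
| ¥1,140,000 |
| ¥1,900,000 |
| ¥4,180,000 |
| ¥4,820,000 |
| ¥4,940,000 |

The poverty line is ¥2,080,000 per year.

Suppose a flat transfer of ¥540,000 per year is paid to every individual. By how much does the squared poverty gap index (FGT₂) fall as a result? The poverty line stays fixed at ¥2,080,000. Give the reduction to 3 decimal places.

0.129

Before: below the line — ¥500,000, ¥540,000, ¥960,000, ¥1,140,000, ¥1,900,000; squared poverty gap index (FGT₂) = 0.20336.
After the ¥540,000 transfer: below the line — ¥1,040,000, ¥1,080,000, ¥1,500,000, ¥1,680,000; squared poverty gap index (FGT₂) = 0.07448.
Reduction = 0.20336 − 0.07448 = 0.129.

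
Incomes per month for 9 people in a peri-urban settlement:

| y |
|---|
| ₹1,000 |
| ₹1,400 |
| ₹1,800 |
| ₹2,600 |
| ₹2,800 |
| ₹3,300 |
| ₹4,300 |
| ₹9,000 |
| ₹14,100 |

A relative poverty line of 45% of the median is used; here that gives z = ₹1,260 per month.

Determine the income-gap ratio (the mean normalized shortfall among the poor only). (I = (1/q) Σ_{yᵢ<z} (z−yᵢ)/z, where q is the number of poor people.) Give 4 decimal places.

0.2063

Incomes under z: ₹1,000 (q = 1 of N = 9).
Shortfall ratios (z−y)/z: 0.2063; sum = 0.206349.
The income-gap ratio divides by q (the poor only): 0.206349 / 1 = 0.2063.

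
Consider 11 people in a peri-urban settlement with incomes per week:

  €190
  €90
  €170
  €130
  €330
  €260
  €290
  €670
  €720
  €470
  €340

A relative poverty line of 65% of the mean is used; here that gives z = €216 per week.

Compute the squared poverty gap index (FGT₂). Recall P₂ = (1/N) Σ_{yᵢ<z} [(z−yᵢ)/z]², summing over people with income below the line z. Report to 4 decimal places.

Below z: €90, €130, €170, €190 (q = 4 of N = 11).
Gap ratios (z−y)/z: (216−90)/216 = 0.5833; (216−130)/216 = 0.3981; (216−170)/216 = 0.2130; (216−190)/216 = 0.1204.
Squared: 0.3403; 0.1585; 0.0454; 0.0145.
Sum = 0.558642; P₂ = 0.558642 / 11 = 0.0508.

0.0508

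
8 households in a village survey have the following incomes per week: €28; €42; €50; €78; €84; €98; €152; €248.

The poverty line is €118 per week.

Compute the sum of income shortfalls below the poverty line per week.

Below the line: €28, €42, €50, €78, €84, €98 (q = 6 of N = 8).
Individual gaps: 118−28 = 90; 118−42 = 76; 118−50 = 68; 118−78 = 40; 118−84 = 34; 118−98 = 20.
Aggregate gap = €328.

€328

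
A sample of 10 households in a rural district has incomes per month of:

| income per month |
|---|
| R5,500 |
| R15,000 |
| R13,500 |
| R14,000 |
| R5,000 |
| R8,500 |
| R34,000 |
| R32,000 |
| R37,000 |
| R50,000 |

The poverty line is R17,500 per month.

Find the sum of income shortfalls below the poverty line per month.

Below the line: R5,000, R5,500, R8,500, R13,500, R14,000, R15,000 (q = 6 of N = 10).
Individual gaps: 17500−5000 = 12500; 17500−5500 = 12000; 17500−8500 = 9000; 17500−13500 = 4000; 17500−14000 = 3500; 17500−15000 = 2500.
Aggregate gap = R43,500.

R43,500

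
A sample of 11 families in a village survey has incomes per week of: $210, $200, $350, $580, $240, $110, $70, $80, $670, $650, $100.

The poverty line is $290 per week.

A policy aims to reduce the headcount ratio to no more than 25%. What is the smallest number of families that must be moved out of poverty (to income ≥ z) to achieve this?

5

Currently q = 7 of N = 11 are below the line (H = 0.636).
A headcount ratio of at most 25% allows at most ⌊0.25 × 11⌋ = 2 poor families.
So at least 7 − 2 = 5 must be lifted.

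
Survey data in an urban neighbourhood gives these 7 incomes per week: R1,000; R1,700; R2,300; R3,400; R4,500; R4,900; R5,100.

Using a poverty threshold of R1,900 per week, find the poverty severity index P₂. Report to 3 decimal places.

Poor units: R1,000, R1,700 (q = 2 of N = 7).
Shortfall ratios: (1900−1000)/1900 = 0.4737; (1900−1700)/1900 = 0.1053.
Squared: 0.2244; 0.0111.
Sum = 0.235457; P₂ = 0.235457 / 7 = 0.034.

0.034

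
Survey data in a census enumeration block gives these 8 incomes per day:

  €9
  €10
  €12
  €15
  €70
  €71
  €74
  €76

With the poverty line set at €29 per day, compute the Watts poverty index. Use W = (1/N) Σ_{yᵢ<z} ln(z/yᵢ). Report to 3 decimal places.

0.472

Incomes under z: €9, €10, €12, €15 (q = 4 of N = 8).
ln(z/y) terms: ln(29/9) = 1.1701; ln(29/10) = 1.0647; ln(29/12) = 0.8824; ln(29/15) = 0.6592.
W = 3.776417 / 8 = 0.472.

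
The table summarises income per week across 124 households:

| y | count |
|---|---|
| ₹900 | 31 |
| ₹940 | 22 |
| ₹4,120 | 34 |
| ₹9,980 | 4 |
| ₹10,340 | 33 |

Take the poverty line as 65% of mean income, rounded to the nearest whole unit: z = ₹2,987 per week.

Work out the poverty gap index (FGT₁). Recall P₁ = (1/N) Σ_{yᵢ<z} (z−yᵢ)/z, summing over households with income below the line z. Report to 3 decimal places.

0.296

Incomes under z: 31×₹900, 22×₹940 (q = 53 of N = 124).
Shortfall ratios: (2987−900)/2987 = 0.6987 (×31); (2987−940)/2987 = 0.6853 (×22).
Sum of shortfalls = 36.736190; P₁ averages over all N: 36.736190 / 124 = 0.296.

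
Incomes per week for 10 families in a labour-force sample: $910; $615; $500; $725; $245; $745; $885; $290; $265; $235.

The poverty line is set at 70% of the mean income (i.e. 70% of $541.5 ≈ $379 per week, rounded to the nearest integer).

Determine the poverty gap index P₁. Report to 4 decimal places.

0.1269

Poor units: $235, $245, $265, $290 (q = 4 of N = 10).
Relative gaps: (379−235)/379 = 0.3799; (379−245)/379 = 0.3536; (379−265)/379 = 0.3008; (379−290)/379 = 0.2348.
Σ = 1.269129. Dividing by the full population N = 10 gives P₁ = 0.1269.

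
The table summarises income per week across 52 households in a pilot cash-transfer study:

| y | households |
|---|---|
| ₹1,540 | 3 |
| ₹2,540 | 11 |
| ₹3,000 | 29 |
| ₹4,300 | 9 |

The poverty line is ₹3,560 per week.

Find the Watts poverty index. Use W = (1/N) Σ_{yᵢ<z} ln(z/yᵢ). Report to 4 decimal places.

Poor units: 3×₹1,540, 11×₹2,540, 29×₹3,000 (q = 43 of N = 52).
Log gaps: ln(3560/1540) = 0.8380 (×3); ln(3560/2540) = 0.3376 (×11); ln(3560/3000) = 0.1711 (×29).
W = 11.190795 / 52 = 0.2152.

0.2152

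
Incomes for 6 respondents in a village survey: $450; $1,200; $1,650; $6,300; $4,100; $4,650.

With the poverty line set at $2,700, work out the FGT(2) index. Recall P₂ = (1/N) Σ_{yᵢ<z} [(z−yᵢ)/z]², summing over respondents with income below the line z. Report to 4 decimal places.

Poor units: $450, $1,200, $1,650 (q = 3 of N = 6).
Shortfall ratios: (2700−450)/2700 = 0.8333; (2700−1200)/2700 = 0.5556; (2700−1650)/2700 = 0.3889.
Squared: 0.6944; 0.3086; 0.1512.
Sum = 1.154321; P₂ = 1.154321 / 6 = 0.1924.

0.1924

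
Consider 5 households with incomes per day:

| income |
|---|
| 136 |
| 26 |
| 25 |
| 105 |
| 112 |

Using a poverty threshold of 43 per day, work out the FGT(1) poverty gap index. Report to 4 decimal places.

0.1628

Poor units: 25, 26 (q = 2 of N = 5).
Relative gaps: (43−25)/43 = 0.4186; (43−26)/43 = 0.3953.
Σ = 0.813953. Dividing by the full population N = 5 gives P₁ = 0.1628.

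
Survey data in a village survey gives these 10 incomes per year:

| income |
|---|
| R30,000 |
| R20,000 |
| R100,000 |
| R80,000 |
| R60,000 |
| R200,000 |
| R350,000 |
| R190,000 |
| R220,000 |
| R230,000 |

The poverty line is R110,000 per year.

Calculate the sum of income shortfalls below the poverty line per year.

R260,000

Incomes under z: R20,000, R30,000, R60,000, R80,000, R100,000 (q = 5 of N = 10).
Individual gaps: 110000−20000 = 90000; 110000−30000 = 80000; 110000−60000 = 50000; 110000−80000 = 30000; 110000−100000 = 10000.
Aggregate gap = R260,000.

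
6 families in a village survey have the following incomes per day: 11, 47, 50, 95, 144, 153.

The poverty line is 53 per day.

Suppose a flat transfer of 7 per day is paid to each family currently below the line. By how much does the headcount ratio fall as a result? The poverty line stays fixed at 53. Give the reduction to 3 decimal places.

0.333

Before: below the line — 11, 47, 50; headcount ratio = 0.50000.
After the 7 transfer: below the line — 18; headcount ratio = 0.16667.
Reduction = 0.50000 − 0.16667 = 0.333.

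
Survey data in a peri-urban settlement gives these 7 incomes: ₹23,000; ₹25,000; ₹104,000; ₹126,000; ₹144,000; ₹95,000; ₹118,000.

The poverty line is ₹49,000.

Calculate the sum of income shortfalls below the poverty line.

₹50,000

Below the line: ₹23,000, ₹25,000 (q = 2 of N = 7).
Individual gaps: 49000−23000 = 26000; 49000−25000 = 24000.
Aggregate gap = ₹50,000.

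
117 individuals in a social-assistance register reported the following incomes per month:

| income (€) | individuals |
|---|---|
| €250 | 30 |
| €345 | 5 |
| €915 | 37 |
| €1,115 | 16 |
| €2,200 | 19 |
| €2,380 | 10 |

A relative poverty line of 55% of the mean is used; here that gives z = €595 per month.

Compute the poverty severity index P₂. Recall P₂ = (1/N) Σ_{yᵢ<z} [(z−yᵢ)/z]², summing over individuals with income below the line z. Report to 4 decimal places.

Below the line: 30×€250, 5×€345 (q = 35 of N = 117).
Relative gaps: (595−250)/595 = 0.5798 (×30); (595−345)/595 = 0.4202 (×5).
Squared: 0.3362 (×30); 0.1765 (×5).
Sum = 10.968858; P₂ = 10.968858 / 117 = 0.0938.

0.0938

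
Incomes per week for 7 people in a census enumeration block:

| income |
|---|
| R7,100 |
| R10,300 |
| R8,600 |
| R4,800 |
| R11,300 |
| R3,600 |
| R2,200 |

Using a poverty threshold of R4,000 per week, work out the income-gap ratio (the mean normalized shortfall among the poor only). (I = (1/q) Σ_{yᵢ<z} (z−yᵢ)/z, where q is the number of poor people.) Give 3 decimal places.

Incomes under z: R2,200, R3,600 (q = 2 of N = 7).
Relative gaps: 0.4500, 0.1000; sum = 0.550000.
The income-gap ratio divides by q (the poor only): 0.550000 / 2 = 0.275.

0.275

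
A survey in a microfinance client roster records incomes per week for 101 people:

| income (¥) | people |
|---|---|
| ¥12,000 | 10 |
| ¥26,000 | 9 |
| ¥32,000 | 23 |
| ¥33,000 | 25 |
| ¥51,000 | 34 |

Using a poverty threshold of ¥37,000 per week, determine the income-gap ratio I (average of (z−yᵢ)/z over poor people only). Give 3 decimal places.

Below the line: 10×¥12,000, 9×¥26,000, 23×¥32,000, 25×¥33,000 (q = 67 of N = 101).
Relative gaps: 0.6757 (×10), 0.2973 (×9), 0.1351 (×23), 0.1081 (×25); sum = 15.243243.
The income-gap ratio divides by q (the poor only): 15.243243 / 67 = 0.228.

0.228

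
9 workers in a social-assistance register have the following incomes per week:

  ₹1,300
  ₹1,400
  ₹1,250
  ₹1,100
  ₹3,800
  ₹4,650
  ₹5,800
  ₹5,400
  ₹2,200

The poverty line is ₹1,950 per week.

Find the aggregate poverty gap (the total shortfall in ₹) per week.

₹2,750

Incomes under z: ₹1,100, ₹1,250, ₹1,300, ₹1,400 (q = 4 of N = 9).
Individual gaps: 1950−1100 = 850; 1950−1250 = 700; 1950−1300 = 650; 1950−1400 = 550.
Aggregate gap = ₹2,750.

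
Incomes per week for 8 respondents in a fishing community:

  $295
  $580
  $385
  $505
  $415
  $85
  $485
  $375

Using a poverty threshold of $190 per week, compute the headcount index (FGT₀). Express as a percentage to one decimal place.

1 of the 8 respondents have income below $190.
H = 1/8 = 12.5%.

12.5%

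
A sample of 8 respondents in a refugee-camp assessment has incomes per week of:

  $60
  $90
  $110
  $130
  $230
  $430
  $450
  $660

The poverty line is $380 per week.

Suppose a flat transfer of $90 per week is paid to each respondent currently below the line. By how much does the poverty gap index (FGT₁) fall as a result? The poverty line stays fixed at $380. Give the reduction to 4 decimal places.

0.1480

Before: below the line — $60, $90, $110, $130, $230; poverty gap index (FGT₁) = 0.421053.
After the $90 transfer: below the line — $150, $180, $200, $220, $320; poverty gap index (FGT₁) = 0.273026.
Reduction = 0.421053 − 0.273026 = 0.1480.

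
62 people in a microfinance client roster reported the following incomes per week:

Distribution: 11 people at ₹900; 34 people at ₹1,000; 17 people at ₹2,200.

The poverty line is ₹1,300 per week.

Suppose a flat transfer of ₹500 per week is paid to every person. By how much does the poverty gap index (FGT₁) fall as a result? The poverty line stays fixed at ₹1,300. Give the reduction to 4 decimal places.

Before: below the line — 11×₹900, 34×₹1,000; poverty gap index (FGT₁) = 0.181141.
After the ₹500 transfer: below the line — none; poverty gap index (FGT₁) = 0.000000.
Reduction = 0.181141 − 0.000000 = 0.1811.

0.1811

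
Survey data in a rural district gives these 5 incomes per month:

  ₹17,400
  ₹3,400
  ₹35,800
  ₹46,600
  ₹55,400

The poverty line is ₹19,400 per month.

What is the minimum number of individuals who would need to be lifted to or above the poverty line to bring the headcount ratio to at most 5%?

Currently q = 2 of N = 5 are below the line (H = 0.400).
A headcount ratio of at most 5% allows at most ⌊0.05 × 5⌋ = 0 poor individuals.
So at least 2 − 0 = 2 must be lifted.

2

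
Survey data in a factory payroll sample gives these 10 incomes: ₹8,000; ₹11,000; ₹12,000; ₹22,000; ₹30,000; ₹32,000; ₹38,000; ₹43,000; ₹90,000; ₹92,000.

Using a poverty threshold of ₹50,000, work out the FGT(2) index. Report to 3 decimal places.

Poor units: ₹8,000, ₹11,000, ₹12,000, ₹22,000, ₹30,000, ₹32,000, ₹38,000, ₹43,000 (q = 8 of N = 10).
Gap ratios (z−y)/z: (50000−8000)/50000 = 0.8400; (50000−11000)/50000 = 0.7800; (50000−12000)/50000 = 0.7600; (50000−22000)/50000 = 0.5600; (50000−30000)/50000 = 0.4000; (50000−32000)/50000 = 0.3600; (50000−38000)/50000 = 0.2400; (50000−43000)/50000 = 0.1400.
Squared: 0.7056; 0.6084; 0.5776; 0.3136; 0.1600; 0.1296; 0.0576; 0.0196.
Sum = 2.572000; P₂ = 2.572000 / 10 = 0.257.

0.257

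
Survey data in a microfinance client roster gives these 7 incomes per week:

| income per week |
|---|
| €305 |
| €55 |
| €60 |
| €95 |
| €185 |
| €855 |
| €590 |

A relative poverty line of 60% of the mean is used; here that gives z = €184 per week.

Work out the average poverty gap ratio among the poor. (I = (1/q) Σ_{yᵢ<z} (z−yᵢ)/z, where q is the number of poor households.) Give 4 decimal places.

Poor units: €55, €60, €95 (q = 3 of N = 7).
Relative gaps: 0.7011, 0.6739, 0.4837; sum = 1.858696.
The income-gap ratio divides by q (the poor only): 1.858696 / 3 = 0.6196.

0.6196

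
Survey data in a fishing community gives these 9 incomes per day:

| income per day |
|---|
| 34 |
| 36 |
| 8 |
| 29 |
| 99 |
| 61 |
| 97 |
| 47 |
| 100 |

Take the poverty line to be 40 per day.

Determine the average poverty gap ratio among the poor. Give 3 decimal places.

0.331

Poor units: 8, 29, 34, 36 (q = 4 of N = 9).
Relative gaps: 0.8000, 0.2750, 0.1500, 0.1000; sum = 1.325000.
I averages over the q = 4 poor units only: 1.325000 / 4 = 0.331.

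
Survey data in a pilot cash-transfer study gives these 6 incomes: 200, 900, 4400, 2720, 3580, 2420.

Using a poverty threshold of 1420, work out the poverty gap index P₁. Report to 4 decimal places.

0.2042

Below the line: 200, 900 (q = 2 of N = 6).
Gap ratios (z−y)/z: (1420−200)/1420 = 0.8592; (1420−900)/1420 = 0.3662.
Sum of shortfalls = 1.225352; P₁ averages over all N: 1.225352 / 6 = 0.2042.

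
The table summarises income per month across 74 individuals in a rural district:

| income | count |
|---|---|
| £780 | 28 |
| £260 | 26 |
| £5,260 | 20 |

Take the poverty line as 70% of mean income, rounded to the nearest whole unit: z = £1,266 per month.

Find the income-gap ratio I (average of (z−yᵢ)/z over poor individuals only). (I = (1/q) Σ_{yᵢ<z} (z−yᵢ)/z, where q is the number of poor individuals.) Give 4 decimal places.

Below the line: 26×£260, 28×£780 (q = 54 of N = 74).
Shortfall ratios (z−y)/z: 0.7946 (×26), 0.3839 (×28); sum = 31.409163.
The income-gap ratio divides by q (the poor only): 31.409163 / 54 = 0.5817.

0.5817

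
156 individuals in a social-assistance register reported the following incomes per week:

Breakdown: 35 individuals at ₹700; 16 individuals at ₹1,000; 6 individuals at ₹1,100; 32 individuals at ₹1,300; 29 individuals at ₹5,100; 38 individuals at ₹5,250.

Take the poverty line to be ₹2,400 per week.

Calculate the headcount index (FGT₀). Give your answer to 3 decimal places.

0.571

89 of the 156 individuals have income below ₹2,400.
H = 89/156 = 0.571.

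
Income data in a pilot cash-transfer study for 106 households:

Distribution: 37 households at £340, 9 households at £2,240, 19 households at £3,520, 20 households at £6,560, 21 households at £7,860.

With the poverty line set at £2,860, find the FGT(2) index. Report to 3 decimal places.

0.275

Below z: 37×£340, 9×£2,240 (q = 46 of N = 106).
Relative gaps: (2860−340)/2860 = 0.8811 (×37); (2860−2240)/2860 = 0.2168 (×9).
Squared: 0.7764 (×37); 0.0470 (×9).
Sum = 29.148663; P₂ = 29.148663 / 106 = 0.275.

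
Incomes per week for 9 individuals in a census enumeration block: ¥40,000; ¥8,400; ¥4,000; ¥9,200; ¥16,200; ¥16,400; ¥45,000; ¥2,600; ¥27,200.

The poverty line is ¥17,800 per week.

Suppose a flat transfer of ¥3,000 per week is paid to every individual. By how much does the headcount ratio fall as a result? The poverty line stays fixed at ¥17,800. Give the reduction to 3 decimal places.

0.222

Before: below the line — ¥2,600, ¥4,000, ¥8,400, ¥9,200, ¥16,200, ¥16,400; headcount ratio = 0.66667.
After the ¥3,000 transfer: below the line — ¥5,600, ¥7,000, ¥11,400, ¥12,200; headcount ratio = 0.44444.
Reduction = 0.66667 − 0.44444 = 0.222.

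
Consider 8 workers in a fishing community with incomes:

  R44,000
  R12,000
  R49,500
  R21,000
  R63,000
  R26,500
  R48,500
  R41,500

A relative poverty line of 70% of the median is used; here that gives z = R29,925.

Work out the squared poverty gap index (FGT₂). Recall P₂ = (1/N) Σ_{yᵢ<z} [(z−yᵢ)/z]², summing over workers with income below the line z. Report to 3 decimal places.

Incomes under z: R12,000, R21,000, R26,500 (q = 3 of N = 8).
Normalized shortfalls: (29925−12000)/29925 = 0.5990; (29925−21000)/29925 = 0.2982; (29925−26500)/29925 = 0.1145.
Squared: 0.3588; 0.0890; 0.0131.
Sum = 0.460848; P₂ = 0.460848 / 8 = 0.058.

0.058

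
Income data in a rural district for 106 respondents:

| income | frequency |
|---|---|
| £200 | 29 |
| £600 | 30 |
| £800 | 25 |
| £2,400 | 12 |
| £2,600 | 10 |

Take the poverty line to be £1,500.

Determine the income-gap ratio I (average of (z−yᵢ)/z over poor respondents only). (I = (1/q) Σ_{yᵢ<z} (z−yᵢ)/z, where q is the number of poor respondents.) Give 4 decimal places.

Below the line: 29×£200, 30×£600, 25×£800 (q = 84 of N = 106).
Shortfall ratios (z−y)/z: 0.8667 (×29), 0.6000 (×30), 0.4667 (×25); sum = 54.800000.
I averages over the q = 84 poor units only: 54.800000 / 84 = 0.6524.

0.6524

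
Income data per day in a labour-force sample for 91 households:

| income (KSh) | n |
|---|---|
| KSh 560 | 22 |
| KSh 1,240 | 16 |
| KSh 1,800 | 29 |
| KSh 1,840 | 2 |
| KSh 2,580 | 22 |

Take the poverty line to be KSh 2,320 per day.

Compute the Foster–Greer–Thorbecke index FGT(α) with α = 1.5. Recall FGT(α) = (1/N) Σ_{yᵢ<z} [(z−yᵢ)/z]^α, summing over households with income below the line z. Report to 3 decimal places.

0.251

Below the line: 22×KSh 560, 16×KSh 1,240, 29×KSh 1,800, 2×KSh 1,840 (q = 69 of N = 91).
Shortfall ratios: (2320−560)/2320 = 0.7586 (×22); (2320−1240)/2320 = 0.4655 (×16); (2320−1800)/2320 = 0.2241 (×29); (2320−1840)/2320 = 0.2069 (×2).
Raised to α = 1.5: 0.66075 (×22); 0.31762 (×16); 0.10611 (×29); 0.09411 (×2).
Sum = 22.883892; FGT(1.5) = 22.883892 / 91 = 0.251.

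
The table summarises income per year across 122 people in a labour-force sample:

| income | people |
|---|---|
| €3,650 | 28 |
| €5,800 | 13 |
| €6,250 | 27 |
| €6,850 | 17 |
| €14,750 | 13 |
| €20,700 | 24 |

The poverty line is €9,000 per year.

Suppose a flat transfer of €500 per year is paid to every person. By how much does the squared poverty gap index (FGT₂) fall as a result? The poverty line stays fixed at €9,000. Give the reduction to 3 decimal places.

0.028

Before: below the line — 28×€3,650, 13×€5,800, 27×€6,250, 17×€6,850; squared poverty gap index (FGT₂) = 0.12319.
After the €500 transfer: below the line — 28×€4,150, 13×€6,300, 27×€6,750, 17×€7,350; squared poverty gap index (FGT₂) = 0.09476.
Reduction = 0.12319 − 0.09476 = 0.028.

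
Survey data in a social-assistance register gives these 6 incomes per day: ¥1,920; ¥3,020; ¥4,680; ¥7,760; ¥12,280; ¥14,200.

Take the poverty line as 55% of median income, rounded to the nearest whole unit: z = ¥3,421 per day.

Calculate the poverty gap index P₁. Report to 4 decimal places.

Below the line: ¥1,920, ¥3,020 (q = 2 of N = 6).
Relative gaps: (3421−1920)/3421 = 0.4388; (3421−3020)/3421 = 0.1172.
Sum of shortfalls = 0.555978; P₁ averages over all N: 0.555978 / 6 = 0.0927.

0.0927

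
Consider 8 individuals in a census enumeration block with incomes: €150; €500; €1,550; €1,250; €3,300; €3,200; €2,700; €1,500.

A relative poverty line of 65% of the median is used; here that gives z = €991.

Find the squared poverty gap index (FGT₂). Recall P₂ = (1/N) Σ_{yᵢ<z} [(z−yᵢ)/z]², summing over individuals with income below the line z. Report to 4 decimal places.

Incomes under z: €150, €500 (q = 2 of N = 8).
Relative gaps: (991−150)/991 = 0.8486; (991−500)/991 = 0.4955.
Squared: 0.7202; 0.2455.
Sum = 0.965666; P₂ = 0.965666 / 8 = 0.1207.

0.1207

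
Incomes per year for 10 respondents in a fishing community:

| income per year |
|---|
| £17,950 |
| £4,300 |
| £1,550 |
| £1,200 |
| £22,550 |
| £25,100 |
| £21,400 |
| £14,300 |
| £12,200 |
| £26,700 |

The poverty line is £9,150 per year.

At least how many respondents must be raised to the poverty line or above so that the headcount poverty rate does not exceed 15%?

2

3 of the 10 respondents are poor, so H = 3/10 = 0.300.
A headcount ratio of at most 15% allows at most ⌊0.15 × 10⌋ = 1 poor respondents.
So at least 3 − 1 = 2 must be lifted.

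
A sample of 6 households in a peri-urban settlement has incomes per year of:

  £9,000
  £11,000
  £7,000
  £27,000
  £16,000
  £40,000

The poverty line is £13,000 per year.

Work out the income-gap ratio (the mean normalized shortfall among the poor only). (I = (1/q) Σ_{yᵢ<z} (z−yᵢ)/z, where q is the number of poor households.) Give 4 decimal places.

Incomes under z: £7,000, £9,000, £11,000 (q = 3 of N = 6).
Shortfall ratios (z−y)/z: 0.4615, 0.3077, 0.1538; sum = 0.923077.
I averages over the q = 3 poor units only: 0.923077 / 3 = 0.3077.

0.3077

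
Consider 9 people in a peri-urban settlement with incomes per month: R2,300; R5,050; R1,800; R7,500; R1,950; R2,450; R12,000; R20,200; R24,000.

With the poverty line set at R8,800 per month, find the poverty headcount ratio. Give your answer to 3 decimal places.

6 of the 9 people have income below R8,800.
H = 6/9 = 0.667.

0.667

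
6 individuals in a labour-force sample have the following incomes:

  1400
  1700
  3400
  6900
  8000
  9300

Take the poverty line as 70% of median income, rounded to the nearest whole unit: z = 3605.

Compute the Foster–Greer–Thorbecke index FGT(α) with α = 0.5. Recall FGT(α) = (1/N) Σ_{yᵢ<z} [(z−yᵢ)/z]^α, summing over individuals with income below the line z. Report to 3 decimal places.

0.291

Below z: 1400, 1700, 3400 (q = 3 of N = 6).
Relative gaps: (3605−1400)/3605 = 0.6117; (3605−1700)/3605 = 0.5284; (3605−3400)/3605 = 0.0569.
Raised to α = 0.5: 0.78208; 0.72693; 0.23846.
Sum = 1.747479; FGT(0.5) = 1.747479 / 6 = 0.291.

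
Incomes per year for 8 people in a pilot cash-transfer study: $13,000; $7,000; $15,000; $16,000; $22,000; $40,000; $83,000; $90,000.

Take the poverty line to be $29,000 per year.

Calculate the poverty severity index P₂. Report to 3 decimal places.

0.172

Below z: $7,000, $13,000, $15,000, $16,000, $22,000 (q = 5 of N = 8).
Normalized shortfalls: (29000−7000)/29000 = 0.7586; (29000−13000)/29000 = 0.5517; (29000−15000)/29000 = 0.4828; (29000−16000)/29000 = 0.4483; (29000−22000)/29000 = 0.2414.
Squared: 0.5755; 0.3044; 0.2331; 0.2010; 0.0583.
Sum = 1.372176; P₂ = 1.372176 / 8 = 0.172.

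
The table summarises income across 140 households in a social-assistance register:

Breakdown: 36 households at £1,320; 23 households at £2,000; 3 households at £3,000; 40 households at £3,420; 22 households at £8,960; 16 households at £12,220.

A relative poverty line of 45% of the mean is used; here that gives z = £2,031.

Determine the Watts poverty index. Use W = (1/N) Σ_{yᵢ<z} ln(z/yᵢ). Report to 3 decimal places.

Below z: 36×£1,320, 23×£2,000 (q = 59 of N = 140).
Log gaps: ln(2031/1320) = 0.4309 (×36); ln(2031/2000) = 0.0154 (×23).
W = 15.866041 / 140 = 0.113.

0.113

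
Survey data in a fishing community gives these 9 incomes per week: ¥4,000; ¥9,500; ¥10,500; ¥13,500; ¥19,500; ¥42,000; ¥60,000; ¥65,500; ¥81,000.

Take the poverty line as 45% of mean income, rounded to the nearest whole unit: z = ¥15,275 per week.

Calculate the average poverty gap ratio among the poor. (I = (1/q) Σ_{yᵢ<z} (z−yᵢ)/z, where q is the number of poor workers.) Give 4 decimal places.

Below the line: ¥4,000, ¥9,500, ¥10,500, ¥13,500 (q = 4 of N = 9).
Relative gaps: 0.7381, 0.3781, 0.3126, 0.1162; sum = 1.545008.
The income-gap ratio divides by q (the poor only): 1.545008 / 4 = 0.3863.

0.3863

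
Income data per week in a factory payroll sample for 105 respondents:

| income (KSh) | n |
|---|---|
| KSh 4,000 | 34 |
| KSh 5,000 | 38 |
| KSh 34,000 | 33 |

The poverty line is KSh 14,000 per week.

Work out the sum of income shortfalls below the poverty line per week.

Below the line: 34×KSh 4,000, 38×KSh 5,000 (q = 72 of N = 105).
Individual gaps: 34×(14000−4000) = 340000; 38×(14000−5000) = 342000.
Aggregate gap = KSh 682,000.

KSh 682,000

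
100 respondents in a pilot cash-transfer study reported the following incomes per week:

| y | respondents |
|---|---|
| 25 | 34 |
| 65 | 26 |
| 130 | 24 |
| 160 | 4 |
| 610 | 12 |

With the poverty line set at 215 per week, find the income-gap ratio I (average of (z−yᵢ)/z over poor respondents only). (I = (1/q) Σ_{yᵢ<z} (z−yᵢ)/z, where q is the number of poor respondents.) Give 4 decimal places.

Poor units: 34×25, 26×65, 24×130, 4×160 (q = 88 of N = 100).
Relative gaps: 0.8837 (×34), 0.6977 (×26), 0.3953 (×24), 0.2558 (×4); sum = 58.697674.
The income-gap ratio divides by q (the poor only): 58.697674 / 88 = 0.6670.

0.6670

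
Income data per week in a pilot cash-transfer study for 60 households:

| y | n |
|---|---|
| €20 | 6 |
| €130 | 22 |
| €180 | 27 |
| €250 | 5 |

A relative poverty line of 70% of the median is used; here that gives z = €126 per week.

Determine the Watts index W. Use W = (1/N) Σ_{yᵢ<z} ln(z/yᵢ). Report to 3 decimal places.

0.184

Below the line: 6×€20 (q = 6 of N = 60).
Log shortfalls: ln(126/20) = 1.8405 (×6).
W = 11.043298 / 60 = 0.184.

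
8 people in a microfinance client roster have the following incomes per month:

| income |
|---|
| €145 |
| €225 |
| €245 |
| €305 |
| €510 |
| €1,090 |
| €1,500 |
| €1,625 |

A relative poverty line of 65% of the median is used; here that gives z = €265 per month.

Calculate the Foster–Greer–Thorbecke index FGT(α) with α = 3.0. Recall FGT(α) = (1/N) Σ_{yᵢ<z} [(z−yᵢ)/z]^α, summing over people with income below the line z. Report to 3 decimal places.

Poor units: €145, €225, €245 (q = 3 of N = 8).
Normalized shortfalls: (265−145)/265 = 0.4528; (265−225)/265 = 0.1509; (265−245)/265 = 0.0755.
Raised to α = 3.0: 0.09286; 0.00344; 0.00043.
Sum = 0.096724; FGT(3.0) = 0.096724 / 8 = 0.012.

0.012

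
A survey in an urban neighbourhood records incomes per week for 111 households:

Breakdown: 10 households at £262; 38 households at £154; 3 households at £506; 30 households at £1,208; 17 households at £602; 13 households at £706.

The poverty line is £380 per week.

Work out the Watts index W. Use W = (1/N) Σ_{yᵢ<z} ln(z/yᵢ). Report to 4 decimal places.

0.3427

Below z: 38×£154, 10×£262 (q = 48 of N = 111).
Log gaps: ln(380/154) = 0.9032 (×38); ln(380/262) = 0.3718 (×10).
W = 38.040576 / 111 = 0.3427.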